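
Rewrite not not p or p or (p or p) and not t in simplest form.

p

not not p or p or (p or p) and not t
= p or p or (p or p) and not t
= p or p
= p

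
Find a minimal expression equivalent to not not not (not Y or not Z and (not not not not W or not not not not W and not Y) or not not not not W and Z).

Y and not W

not not not (not Y or not Z and (not not not not W or not not not not W and not Y) or not not not not W and Z)
= not not not (not Y or not Z and not not not not W or not not not not W and Z)   — absorption
= not not not (not Y or not not not not W)   — distribution
= not (not Y or not not not not W)   — double negation
= not (not Y or not not W)   — double negation
= Y and not W   — De Morgan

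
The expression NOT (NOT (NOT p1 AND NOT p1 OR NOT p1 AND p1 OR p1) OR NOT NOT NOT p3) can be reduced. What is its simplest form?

NOT (NOT (NOT p1 AND NOT p1 OR NOT p1 AND p1 OR p1) OR NOT NOT NOT p3)
= (NOT p1 AND NOT p1 OR NOT p1 AND p1 OR p1) AND NOT NOT p3
= (NOT p1 OR p1) AND NOT NOT p3
= NOT NOT p3
= p3

p3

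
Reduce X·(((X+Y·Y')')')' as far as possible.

X·(((X+Y·Y')')')'
= X·(X+Y·Y')'
= X·X'
= 0

0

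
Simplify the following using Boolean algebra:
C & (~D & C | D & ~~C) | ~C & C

C & (~D & C | D & ~~C) | ~C & C
= C & (~D & C | D & C) | ~C & C   — double negation
= C & C | ~C & C   — distribution
= C   — distribution

C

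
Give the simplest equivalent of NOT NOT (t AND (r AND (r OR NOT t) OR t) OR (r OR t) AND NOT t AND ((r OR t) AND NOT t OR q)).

r OR t

NOT NOT (t AND (r AND (r OR NOT t) OR t) OR (r OR t) AND NOT t AND ((r OR t) AND NOT t OR q))
= NOT NOT (t AND (r AND (r OR NOT t) OR t) OR (r OR t) AND NOT t)   [absorption]
= NOT NOT (t AND (r OR t) OR (r OR t) AND NOT t)   [absorption]
= NOT NOT (r OR t)   [distribution]
= r OR t   [double negation]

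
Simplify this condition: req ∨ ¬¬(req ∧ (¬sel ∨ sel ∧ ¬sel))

req ∨ ¬¬(req ∧ (¬sel ∨ sel ∧ ¬sel))
= req ∨ req ∧ (¬sel ∨ sel ∧ ¬sel)   — double negation
= req ∨ req ∧ ¬sel   — complement / identity
= req   — absorption

req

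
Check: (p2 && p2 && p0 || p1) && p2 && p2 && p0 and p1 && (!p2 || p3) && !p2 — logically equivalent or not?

E1: (p2 && p2 && p0 || p1) && p2 && p2 && p0
    = p2 && p2 && p0   (absorption)
    = p2 && p0   (idempotence)
E2: p1 && (!p2 || p3) && !p2
    = p1 && !p2   (absorption)
These differ: at p0=1, p1=1, p2=0, p3=1, E1 = 0 but E2 = 1.

No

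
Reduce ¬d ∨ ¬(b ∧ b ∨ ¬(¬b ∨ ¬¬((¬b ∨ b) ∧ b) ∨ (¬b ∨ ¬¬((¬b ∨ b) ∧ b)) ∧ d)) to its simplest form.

¬d ∨ ¬(b ∧ b ∨ ¬(¬b ∨ ¬¬((¬b ∨ b) ∧ b) ∨ (¬b ∨ ¬¬((¬b ∨ b) ∧ b)) ∧ d))
= ¬d ∨ ¬(b ∧ b ∨ ¬(¬b ∨ ¬¬((¬b ∨ b) ∧ b)))   [absorption]
= ¬d ∨ ¬(b ∧ b ∨ ¬(¬b ∨ ¬¬b))   [complement / identity]
= ¬d ∨ ¬(b ∧ b ∨ b ∧ ¬b)   [De Morgan]
= ¬d ∨ ¬b   [distribution]

¬d ∨ ¬b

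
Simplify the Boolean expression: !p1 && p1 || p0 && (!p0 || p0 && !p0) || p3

!p1 && p1 || p0 && (!p0 || p0 && !p0) || p3
= !p1 && p1 || p0 && !p0 || p3   (complement / identity)
= !p1 && p1 || p3   (complement / identity)
= p3   (complement / identity)

p3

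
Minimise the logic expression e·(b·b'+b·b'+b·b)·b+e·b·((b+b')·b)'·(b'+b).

e·(b·b'+b·b'+b·b)·b+e·b·((b+b')·b)'·(b'+b)
= e·(b·b'+b·b)·b+e·b·((b+b')·b)'·(b'+b)   [idempotence]
= e·(b·b'+b·b)·b+e·b·((b+b')·b)'   [complement / identity]
= e·b·b+e·b·((b+b')·b)'   [distribution]
= e·b·b+e·b·b'   [complement / identity]
= e·b   [distribution]

e·b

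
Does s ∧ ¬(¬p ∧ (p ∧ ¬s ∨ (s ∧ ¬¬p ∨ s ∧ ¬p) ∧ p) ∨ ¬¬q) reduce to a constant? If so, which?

no

s ∧ ¬(¬p ∧ (p ∧ ¬s ∨ (s ∧ ¬¬p ∨ s ∧ ¬p) ∧ p) ∨ ¬¬q)
= s ∧ ¬(¬p ∧ (p ∧ ¬s ∨ (s ∧ p ∨ s ∧ ¬p) ∧ p) ∨ ¬¬q)   — double negation
= s ∧ ¬(¬p ∧ (p ∧ ¬s ∨ s ∧ p) ∨ ¬¬q)   — distribution
= s ∧ ¬(¬p ∧ p ∨ ¬¬q)   — distribution
= s ∧ ¬¬¬q   — complement / identity
= s ∧ ¬q   — double negation
This depends on q, s, so it is not a constant.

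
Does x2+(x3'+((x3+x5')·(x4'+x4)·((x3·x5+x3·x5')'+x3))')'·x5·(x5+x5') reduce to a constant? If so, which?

no

x2+(x3'+((x3+x5')·(x4'+x4)·((x3·x5+x3·x5')'+x3))')'·x5·(x5+x5')
= x2+(x3'+((x3+x5')·(x4'+x4)·((x3·x5+x3·x5')'+x3))')'·x5   — complement / identity
= x2+(x3'+((x3+x5')·(x4'+x4)·(x3'+x3))')'·x5   — distribution
= x2+x3·(x3+x5')·(x4'+x4)·(x3'+x3)·x5   — De Morgan
= x2+x3·(x3+x5')·(x3'+x3)·x5   — complement / identity
= x2+x3·(x3+x5')·x5   — complement / identity
= x2+x3·x5   — absorption
This depends on x2, x3, x5, so it is not a constant.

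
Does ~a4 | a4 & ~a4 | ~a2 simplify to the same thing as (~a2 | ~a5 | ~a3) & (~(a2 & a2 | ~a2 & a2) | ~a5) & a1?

E1: ~a4 | a4 & ~a4 | ~a2
    = ~a4 | ~a2   — complement / identity
E2: (~a2 | ~a5 | ~a3) & (~(a2 & a2 | ~a2 & a2) | ~a5) & a1
    = (~a2 | ~a5 | ~a3) & (~a2 | ~a5) & a1   — distribution
    = (~a2 | ~a5) & a1   — absorption
These differ: at a1=0, a2=1, a3=1, a4=0, a5=1, E1 = 1 but E2 = 0.

No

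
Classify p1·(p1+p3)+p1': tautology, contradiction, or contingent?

tautology

p1·(p1+p3)+p1'
= p1+p1'   — absorption
= 1   — complement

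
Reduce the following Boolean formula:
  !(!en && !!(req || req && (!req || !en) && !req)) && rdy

!(!en && !!(req || req && (!req || !en) && !req)) && rdy
= (en || !(req || req && (!req || !en) && !req)) && rdy   [De Morgan]
= (en || !(req || req && !req)) && rdy   [absorption]
= (en || !req) && rdy   [complement / identity]

(en || !req) && rdy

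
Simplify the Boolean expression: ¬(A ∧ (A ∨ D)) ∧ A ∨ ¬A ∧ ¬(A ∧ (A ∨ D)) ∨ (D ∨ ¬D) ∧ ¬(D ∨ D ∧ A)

¬A ∨ ¬D

¬(A ∧ (A ∨ D)) ∧ A ∨ ¬A ∧ ¬(A ∧ (A ∨ D)) ∨ (D ∨ ¬D) ∧ ¬(D ∨ D ∧ A)
= ¬(A ∧ (A ∨ D)) ∧ A ∨ ¬A ∧ ¬(A ∧ (A ∨ D)) ∨ (D ∨ ¬D) ∧ ¬D   — absorption
= ¬(A ∧ (A ∨ D)) ∨ (D ∨ ¬D) ∧ ¬D   — distribution
= ¬(A ∧ (A ∨ D)) ∨ ¬D   — complement / identity
= ¬A ∨ ¬D   — absorption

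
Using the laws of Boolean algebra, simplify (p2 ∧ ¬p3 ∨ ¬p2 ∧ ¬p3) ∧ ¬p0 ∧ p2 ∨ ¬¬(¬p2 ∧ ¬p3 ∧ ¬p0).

(p2 ∧ ¬p3 ∨ ¬p2 ∧ ¬p3) ∧ ¬p0 ∧ p2 ∨ ¬¬(¬p2 ∧ ¬p3 ∧ ¬p0)
= ¬p3 ∧ ¬p0 ∧ p2 ∨ ¬¬(¬p2 ∧ ¬p3 ∧ ¬p0)
= ¬p3 ∧ ¬p0 ∧ p2 ∨ ¬p2 ∧ ¬p3 ∧ ¬p0
= ¬p3 ∧ ¬p0

¬p3 ∧ ¬p0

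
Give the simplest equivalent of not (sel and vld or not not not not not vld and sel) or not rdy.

not (sel and vld or not not not not not vld and sel) or not rdy
= not (sel and vld or not not not vld and sel) or not rdy   [double negation]
= not (sel and vld or not vld and sel) or not rdy   [double negation]
= not sel or not rdy   [distribution]

not sel or not rdy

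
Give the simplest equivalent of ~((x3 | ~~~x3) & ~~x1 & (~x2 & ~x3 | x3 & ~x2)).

~x1 | x2

~((x3 | ~~~x3) & ~~x1 & (~x2 & ~x3 | x3 & ~x2))
= ~((x3 | ~x3) & ~~x1 & (~x2 & ~x3 | x3 & ~x2))   (double negation)
= ~((x3 | ~x3) & ~~x1 & ~x2)   (distribution)
= ~(~~x1 & ~x2)   (complement / identity)
= ~x1 | x2   (De Morgan)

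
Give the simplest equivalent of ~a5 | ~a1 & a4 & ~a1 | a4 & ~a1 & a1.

~a5 | a4 & ~a1

~a5 | ~a1 & a4 & ~a1 | a4 & ~a1 & a1
= ~a5 | a4 & ~a1 & (~a1 | a1)   [distribution]
= ~a5 | a4 & ~a1   [complement / identity]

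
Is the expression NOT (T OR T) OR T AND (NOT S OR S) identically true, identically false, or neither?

NOT (T OR T) OR T AND (NOT S OR S)
= NOT T OR T AND (NOT S OR S)   (idempotence)
= NOT T OR T   (complement / identity)
= TRUE   (complement)

identically true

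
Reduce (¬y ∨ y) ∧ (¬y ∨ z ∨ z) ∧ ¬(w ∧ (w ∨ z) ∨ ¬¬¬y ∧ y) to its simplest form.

(¬y ∨ z) ∧ ¬w

(¬y ∨ y) ∧ (¬y ∨ z ∨ z) ∧ ¬(w ∧ (w ∨ z) ∨ ¬¬¬y ∧ y)
= (¬y ∨ y) ∧ (¬y ∨ z ∨ z) ∧ ¬(w ∧ (w ∨ z) ∨ ¬y ∧ y)   (double negation)
= (¬y ∨ z ∨ z) ∧ ¬(w ∧ (w ∨ z) ∨ ¬y ∧ y)   (complement / identity)
= (¬y ∨ z ∨ z) ∧ ¬(w ∧ (w ∨ z))   (complement / identity)
= (¬y ∨ z) ∧ ¬(w ∧ (w ∨ z))   (idempotence)
= (¬y ∨ z) ∧ ¬w   (absorption)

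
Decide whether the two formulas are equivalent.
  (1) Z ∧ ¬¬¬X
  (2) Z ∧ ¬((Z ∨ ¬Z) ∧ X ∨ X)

E1: Z ∧ ¬¬¬X
    = Z ∧ ¬X   — double negation
E2: Z ∧ ¬((Z ∨ ¬Z) ∧ X ∨ X)
    = Z ∧ ¬(X ∨ X)   — complement / identity
    = Z ∧ ¬X   — idempotence
Both reduce to Z ∧ ¬X, so they are equivalent.

Yes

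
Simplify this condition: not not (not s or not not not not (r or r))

not not (not s or not not not not (r or r))
= not not (not s or not not (r or r))   — double negation
= not s or not not (r or r)   — double negation
= not s or not not r   — idempotence
= not s or r   — double negation

not s or r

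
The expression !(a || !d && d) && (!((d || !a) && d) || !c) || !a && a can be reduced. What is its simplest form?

!(a || !d && d) && (!((d || !a) && d) || !c) || !a && a
= !a && (!((d || !a) && d) || !c) || !a && a
= !a && (!((d || !a) && d) || !c)
= !a && (!d || !c)

!a && (!d || !c)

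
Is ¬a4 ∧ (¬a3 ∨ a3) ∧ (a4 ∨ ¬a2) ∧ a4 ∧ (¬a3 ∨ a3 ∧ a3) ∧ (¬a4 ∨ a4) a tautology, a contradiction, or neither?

¬a4 ∧ (¬a3 ∨ a3) ∧ (a4 ∨ ¬a2) ∧ a4 ∧ (¬a3 ∨ a3 ∧ a3) ∧ (¬a4 ∨ a4)
= ¬a4 ∧ (a4 ∨ ¬a2) ∧ a4 ∧ (¬a3 ∨ a3 ∧ a3) ∧ (¬a4 ∨ a4)   (complement / identity)
= ¬a4 ∧ (a4 ∨ ¬a2) ∧ a4 ∧ (¬a3 ∨ a3) ∧ (¬a4 ∨ a4)   (idempotence)
= ¬a4 ∧ (a4 ∨ ¬a2) ∧ a4 ∧ (¬a4 ∨ a4)   (complement / identity)
= ¬a4 ∧ (a4 ∨ ¬a2) ∧ a4   (complement / identity)
= ¬a4 ∧ a4   (absorption)
= False   (complement)

contradiction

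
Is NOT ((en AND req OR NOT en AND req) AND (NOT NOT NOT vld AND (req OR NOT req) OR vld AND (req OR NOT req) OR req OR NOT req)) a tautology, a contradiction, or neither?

neither

NOT ((en AND req OR NOT en AND req) AND (NOT NOT NOT vld AND (req OR NOT req) OR vld AND (req OR NOT req) OR req OR NOT req))
= NOT (req AND (NOT NOT NOT vld AND (req OR NOT req) OR vld AND (req OR NOT req) OR req OR NOT req))   [distribution]
= NOT (req AND (NOT vld AND (req OR NOT req) OR vld AND (req OR NOT req) OR req OR NOT req))   [double negation]
= NOT (req AND (req OR NOT req OR req OR NOT req))   [distribution]
= NOT (req AND (req OR NOT req))   [idempotence]
= NOT req   [complement / identity]
This depends on req, so it is not a constant.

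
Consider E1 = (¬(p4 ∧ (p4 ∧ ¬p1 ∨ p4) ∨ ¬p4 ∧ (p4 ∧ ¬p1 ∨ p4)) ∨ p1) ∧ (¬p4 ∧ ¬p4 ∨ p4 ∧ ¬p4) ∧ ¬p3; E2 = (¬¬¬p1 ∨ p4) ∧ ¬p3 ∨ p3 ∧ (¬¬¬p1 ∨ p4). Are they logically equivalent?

E1: (¬(p4 ∧ (p4 ∧ ¬p1 ∨ p4) ∨ ¬p4 ∧ (p4 ∧ ¬p1 ∨ p4)) ∨ p1) ∧ (¬p4 ∧ ¬p4 ∨ p4 ∧ ¬p4) ∧ ¬p3
    = (¬(p4 ∧ (p4 ∧ ¬p1 ∨ p4) ∨ ¬p4 ∧ (p4 ∧ ¬p1 ∨ p4)) ∨ p1) ∧ ¬p4 ∧ ¬p3
    = (¬(p4 ∧ ¬p1 ∨ p4) ∨ p1) ∧ ¬p4 ∧ ¬p3
    = (¬p4 ∨ p1) ∧ ¬p4 ∧ ¬p3
    = ¬p4 ∧ ¬p3
E2: (¬¬¬p1 ∨ p4) ∧ ¬p3 ∨ p3 ∧ (¬¬¬p1 ∨ p4)
    = ¬¬¬p1 ∨ p4
    = ¬p1 ∨ p4
These differ: at p1=0, p3=1, p4=1, E1 = 0 but E2 = 1.

No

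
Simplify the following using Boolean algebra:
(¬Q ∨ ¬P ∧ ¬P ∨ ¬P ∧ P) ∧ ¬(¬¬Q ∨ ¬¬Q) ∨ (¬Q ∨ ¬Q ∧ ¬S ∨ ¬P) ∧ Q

¬Q ∨ ¬P

(¬Q ∨ ¬P ∧ ¬P ∨ ¬P ∧ P) ∧ ¬(¬¬Q ∨ ¬¬Q) ∨ (¬Q ∨ ¬Q ∧ ¬S ∨ ¬P) ∧ Q
= (¬Q ∨ ¬P ∧ ¬P ∨ ¬P ∧ P) ∧ ¬¬¬Q ∨ (¬Q ∨ ¬Q ∧ ¬S ∨ ¬P) ∧ Q   (idempotence)
= (¬Q ∨ ¬P) ∧ ¬¬¬Q ∨ (¬Q ∨ ¬Q ∧ ¬S ∨ ¬P) ∧ Q   (distribution)
= (¬Q ∨ ¬P) ∧ ¬Q ∨ (¬Q ∨ ¬Q ∧ ¬S ∨ ¬P) ∧ Q   (double negation)
= (¬Q ∨ ¬P) ∧ ¬Q ∨ (¬Q ∨ ¬P) ∧ Q   (absorption)
= ¬Q ∨ ¬P   (distribution)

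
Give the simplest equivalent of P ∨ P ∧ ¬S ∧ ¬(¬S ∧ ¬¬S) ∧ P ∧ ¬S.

P

P ∨ P ∧ ¬S ∧ ¬(¬S ∧ ¬¬S) ∧ P ∧ ¬S
= P ∨ P ∧ ¬S ∧ (S ∨ ¬S) ∧ P ∧ ¬S
= P ∨ P ∧ ¬S ∧ P ∧ ¬S
= P ∨ P ∧ ¬S
= P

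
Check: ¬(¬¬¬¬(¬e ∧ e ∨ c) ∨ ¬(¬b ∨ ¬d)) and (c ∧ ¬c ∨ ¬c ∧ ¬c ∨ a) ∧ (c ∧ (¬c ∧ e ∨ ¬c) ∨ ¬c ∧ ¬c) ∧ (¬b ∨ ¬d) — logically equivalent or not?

Yes

E1: ¬(¬¬¬¬(¬e ∧ e ∨ c) ∨ ¬(¬b ∨ ¬d))
    = ¬(¬¬¬¬c ∨ ¬(¬b ∨ ¬d))   — complement / identity
    = ¬(¬¬c ∨ ¬(¬b ∨ ¬d))   — double negation
    = ¬c ∧ (¬b ∨ ¬d)   — De Morgan
E2: (c ∧ ¬c ∨ ¬c ∧ ¬c ∨ a) ∧ (c ∧ (¬c ∧ e ∨ ¬c) ∨ ¬c ∧ ¬c) ∧ (¬b ∨ ¬d)
    = (c ∧ ¬c ∨ ¬c ∧ ¬c ∨ a) ∧ (c ∧ ¬c ∨ ¬c ∧ ¬c) ∧ (¬b ∨ ¬d)   — absorption
    = (c ∧ ¬c ∨ ¬c ∧ ¬c) ∧ (¬b ∨ ¬d)   — absorption
    = ¬c ∧ (¬b ∨ ¬d)   — distribution
Both reduce to ¬c ∧ (¬b ∨ ¬d), so they are equivalent.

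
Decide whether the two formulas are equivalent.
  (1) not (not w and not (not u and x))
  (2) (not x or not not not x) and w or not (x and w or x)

No

E1: not (not w and not (not u and x))
    = w or not u and x   — De Morgan
E2: (not x or not not not x) and w or not (x and w or x)
    = (not x or not not not x) and w or not x   — absorption
    = (not x or not x) and w or not x   — double negation
    = not x and w or not x   — idempotence
    = not x   — absorption
These differ: at u=1, w=0, x=0, E1 = 0 but E2 = 1.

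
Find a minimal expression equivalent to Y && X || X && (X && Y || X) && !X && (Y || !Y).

Y && X || X && (X && Y || X) && !X && (Y || !Y)
= Y && X || X && (X && Y || X) && !X   (complement / identity)
= Y && X || X && X && !X   (absorption)
= (Y || X && !X) && X   (distribution)
= Y && X   (complement / identity)

Y && X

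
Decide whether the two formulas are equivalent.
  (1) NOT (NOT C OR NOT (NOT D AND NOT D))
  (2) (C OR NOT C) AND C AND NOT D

E1: NOT (NOT C OR NOT (NOT D AND NOT D))
    = NOT (NOT C OR NOT NOT D)   — idempotence
    = C AND NOT D   — De Morgan
E2: (C OR NOT C) AND C AND NOT D
    = C AND NOT D   — complement / identity
Both reduce to C AND NOT D, so they are equivalent.

Yes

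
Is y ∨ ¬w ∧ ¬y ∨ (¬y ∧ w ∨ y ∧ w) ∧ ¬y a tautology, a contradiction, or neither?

y ∨ ¬w ∧ ¬y ∨ (¬y ∧ w ∨ y ∧ w) ∧ ¬y
= y ∨ ¬w ∧ ¬y ∨ w ∧ ¬y   [distribution]
= y ∨ ¬y   [distribution]
= True   [complement]

tautology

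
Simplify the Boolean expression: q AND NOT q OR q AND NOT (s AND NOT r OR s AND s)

q AND NOT q OR q AND NOT (s AND NOT r OR s AND s)
= q AND NOT (s AND NOT r OR s AND s)   — complement / identity
= q AND NOT (s AND NOT r OR s)   — idempotence
= q AND NOT s   — absorption

q AND NOT s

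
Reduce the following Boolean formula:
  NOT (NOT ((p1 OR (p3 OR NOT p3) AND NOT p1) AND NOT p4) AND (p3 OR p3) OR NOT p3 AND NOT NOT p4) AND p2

NOT (NOT ((p1 OR (p3 OR NOT p3) AND NOT p1) AND NOT p4) AND (p3 OR p3) OR NOT p3 AND NOT NOT p4) AND p2
= NOT (NOT ((p1 OR NOT p1) AND NOT p4) AND (p3 OR p3) OR NOT p3 AND NOT NOT p4) AND p2   [complement / identity]
= NOT (NOT NOT p4 AND (p3 OR p3) OR NOT p3 AND NOT NOT p4) AND p2   [complement / identity]
= NOT (NOT NOT p4 AND p3 OR NOT p3 AND NOT NOT p4) AND p2   [idempotence]
= NOT NOT NOT p4 AND p2   [distribution]
= NOT p4 AND p2   [double negation]

NOT p4 AND p2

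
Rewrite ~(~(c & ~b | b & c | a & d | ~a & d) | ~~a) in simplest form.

(c | d) & ~a

~(~(c & ~b | b & c | a & d | ~a & d) | ~~a)
= ~(~(c & ~b | b & c | d) | ~~a)   — distribution
= ~(~(c | d) | ~~a)   — distribution
= (c | d) & ~a   — De Morgan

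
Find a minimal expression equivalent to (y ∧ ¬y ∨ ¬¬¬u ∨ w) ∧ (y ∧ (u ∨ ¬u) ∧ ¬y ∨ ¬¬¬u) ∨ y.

(y ∧ ¬y ∨ ¬¬¬u ∨ w) ∧ (y ∧ (u ∨ ¬u) ∧ ¬y ∨ ¬¬¬u) ∨ y
= (y ∧ ¬y ∨ ¬¬¬u ∨ w) ∧ (y ∧ ¬y ∨ ¬¬¬u) ∨ y   (complement / identity)
= y ∧ ¬y ∨ ¬¬¬u ∨ y   (absorption)
= ¬¬¬u ∨ y   (complement / identity)
= ¬u ∨ y   (double negation)

¬u ∨ y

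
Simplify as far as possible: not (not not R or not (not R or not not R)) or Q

not (not not R or not (not R or not not R)) or Q
= not R and (not R or not not R) or Q
= not R and (not R or R) or Q
= not R or Q

not R or Q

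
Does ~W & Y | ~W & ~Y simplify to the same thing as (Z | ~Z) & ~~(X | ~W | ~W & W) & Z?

E1: ~W & Y | ~W & ~Y
    = ~W   — distribution
E2: (Z | ~Z) & ~~(X | ~W | ~W & W) & Z
    = (Z | ~Z) & (X | ~W | ~W & W) & Z   — double negation
    = (Z | ~Z) & (X | ~W) & Z   — complement / identity
    = (X | ~W) & Z   — complement / identity
These differ: at W=0, X=1, Y=0, Z=0, E1 = 1 but E2 = 0.

No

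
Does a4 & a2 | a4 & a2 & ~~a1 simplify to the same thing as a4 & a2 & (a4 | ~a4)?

Yes

E1: a4 & a2 | a4 & a2 & ~~a1
    = a4 & a2 | a4 & a2 & a1   (double negation)
    = a4 & a2   (absorption)
E2: a4 & a2 & (a4 | ~a4)
    = a4 & a2   (complement / identity)
Both reduce to a4 & a2, so they are equivalent.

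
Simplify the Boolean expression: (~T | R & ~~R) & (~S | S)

~T | R

(~T | R & ~~R) & (~S | S)
= (~T | R & R) & (~S | S)   — double negation
= (~T | R) & (~S | S)   — idempotence
= ~T | R   — complement / identity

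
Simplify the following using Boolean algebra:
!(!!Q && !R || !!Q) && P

!(!!Q && !R || !!Q) && P
= !!!Q && P   (absorption)
= !Q && P   (double negation)

!Q && P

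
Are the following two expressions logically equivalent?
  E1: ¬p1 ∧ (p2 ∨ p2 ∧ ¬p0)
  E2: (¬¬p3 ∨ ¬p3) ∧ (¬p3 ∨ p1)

E1: ¬p1 ∧ (p2 ∨ p2 ∧ ¬p0)
    = ¬p1 ∧ p2
E2: (¬¬p3 ∨ ¬p3) ∧ (¬p3 ∨ p1)
    = (p3 ∨ ¬p3) ∧ (¬p3 ∨ p1)
    = ¬p3 ∨ p1
These differ: at p0=1, p1=1, p2=0, p3=0, E1 = 0 but E2 = 1.

No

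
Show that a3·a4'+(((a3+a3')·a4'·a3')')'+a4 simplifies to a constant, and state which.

a3·a4'+(((a3+a3')·a4'·a3')')'+a4
= a3·a4'+((a4'·a3')')'+a4
= a3·a4'+a4'·a3'+a4
= a4'+a4
= 1

1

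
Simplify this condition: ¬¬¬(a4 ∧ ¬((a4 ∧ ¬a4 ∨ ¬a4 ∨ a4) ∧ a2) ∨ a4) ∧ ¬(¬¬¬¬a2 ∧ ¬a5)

¬a4 ∧ (¬a2 ∨ a5)

¬¬¬(a4 ∧ ¬((a4 ∧ ¬a4 ∨ ¬a4 ∨ a4) ∧ a2) ∨ a4) ∧ ¬(¬¬¬¬a2 ∧ ¬a5)
= ¬¬¬(a4 ∧ ¬((¬a4 ∨ a4) ∧ a2) ∨ a4) ∧ ¬(¬¬¬¬a2 ∧ ¬a5)   (complement / identity)
= ¬¬¬(a4 ∧ ¬a2 ∨ a4) ∧ ¬(¬¬¬¬a2 ∧ ¬a5)   (complement / identity)
= ¬¬¬(a4 ∧ ¬a2 ∨ a4) ∧ (¬¬¬a2 ∨ a5)   (De Morgan)
= ¬¬¬a4 ∧ (¬¬¬a2 ∨ a5)   (absorption)
= ¬¬¬a4 ∧ (¬a2 ∨ a5)   (double negation)
= ¬a4 ∧ (¬a2 ∨ a5)   (double negation)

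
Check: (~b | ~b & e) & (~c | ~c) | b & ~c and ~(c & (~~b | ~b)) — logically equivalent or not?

Yes

E1: (~b | ~b & e) & (~c | ~c) | b & ~c
    = ~b & (~c | ~c) | b & ~c   (absorption)
    = ~b & ~c | b & ~c   (idempotence)
    = ~c   (distribution)
E2: ~(c & (~~b | ~b))
    = ~(c & (b | ~b))   (double negation)
    = ~c   (complement / identity)
Both reduce to ~c, so they are equivalent.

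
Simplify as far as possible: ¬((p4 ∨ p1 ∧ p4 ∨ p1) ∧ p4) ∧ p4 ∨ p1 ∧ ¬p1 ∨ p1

p1

¬((p4 ∨ p1 ∧ p4 ∨ p1) ∧ p4) ∧ p4 ∨ p1 ∧ ¬p1 ∨ p1
= ¬((p4 ∨ p1) ∧ p4) ∧ p4 ∨ p1 ∧ ¬p1 ∨ p1   [absorption]
= ¬p4 ∧ p4 ∨ p1 ∧ ¬p1 ∨ p1   [absorption]
= p1 ∧ ¬p1 ∨ p1   [complement / identity]
= p1   [complement / identity]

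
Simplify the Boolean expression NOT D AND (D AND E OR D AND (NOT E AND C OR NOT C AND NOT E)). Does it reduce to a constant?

NOT D AND (D AND E OR D AND (NOT E AND C OR NOT C AND NOT E))
= NOT D AND (D AND E OR D AND NOT E)   (distribution)
= NOT D AND D   (distribution)
= FALSE   (complement)

FALSE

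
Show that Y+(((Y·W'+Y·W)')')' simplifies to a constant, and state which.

1

Y+(((Y·W'+Y·W)')')'
= Y+((Y')')'   — distribution
= Y+Y'   — double negation
= 1   — complement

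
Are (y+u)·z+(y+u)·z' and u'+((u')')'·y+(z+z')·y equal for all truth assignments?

E1: (y+u)·z+(y+u)·z'
    = y+u   — distribution
E2: u'+((u')')'·y+(z+z')·y
    = u'+u'·y+(z+z')·y   — double negation
    = u'+u'·y+y   — complement / identity
    = u'+y   — absorption
These differ: at u=0, y=0, z=0, E1 = 0 but E2 = 1.

No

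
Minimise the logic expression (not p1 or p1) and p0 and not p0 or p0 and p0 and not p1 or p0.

(not p1 or p1) and p0 and not p0 or p0 and p0 and not p1 or p0
= p0 and not p0 or p0 and p0 and not p1 or p0   (complement / identity)
= p0 and p0 and not p1 or p0   (complement / identity)
= p0 and not p1 or p0   (idempotence)
= p0   (absorption)

p0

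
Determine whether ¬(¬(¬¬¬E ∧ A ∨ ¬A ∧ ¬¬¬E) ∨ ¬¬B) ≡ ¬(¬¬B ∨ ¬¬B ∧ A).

No

E1: ¬(¬(¬¬¬E ∧ A ∨ ¬A ∧ ¬¬¬E) ∨ ¬¬B)
    = ¬(¬¬¬¬E ∨ ¬¬B)   [distribution]
    = ¬(¬¬E ∨ ¬¬B)   [double negation]
    = ¬E ∧ ¬B   [De Morgan]
E2: ¬(¬¬B ∨ ¬¬B ∧ A)
    = ¬¬¬B   [absorption]
    = ¬B   [double negation]
These differ: at A=0, B=0, E=1, E1 = 0 but E2 = 1.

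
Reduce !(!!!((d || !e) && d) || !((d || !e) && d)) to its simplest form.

d

!(!!!((d || !e) && d) || !((d || !e) && d))
= !(!((d || !e) && d) || !((d || !e) && d))   (double negation)
= (d || !e) && d && (d || !e) && d   (De Morgan)
= (d || !e) && d   (idempotence)
= d   (absorption)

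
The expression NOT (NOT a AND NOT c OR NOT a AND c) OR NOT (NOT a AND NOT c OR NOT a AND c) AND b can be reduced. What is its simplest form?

NOT (NOT a AND NOT c OR NOT a AND c) OR NOT (NOT a AND NOT c OR NOT a AND c) AND b
= NOT (NOT a AND NOT c OR NOT a AND c)   (absorption)
= NOT NOT a   (distribution)
= a   (double negation)

a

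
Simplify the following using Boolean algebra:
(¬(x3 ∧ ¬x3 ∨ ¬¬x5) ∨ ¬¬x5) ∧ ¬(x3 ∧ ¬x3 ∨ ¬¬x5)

¬x5

(¬(x3 ∧ ¬x3 ∨ ¬¬x5) ∨ ¬¬x5) ∧ ¬(x3 ∧ ¬x3 ∨ ¬¬x5)
= (¬(x3 ∧ ¬x3 ∨ ¬¬x5) ∨ x5) ∧ ¬(x3 ∧ ¬x3 ∨ ¬¬x5)
= ¬(x3 ∧ ¬x3 ∨ ¬¬x5)
= ¬¬¬x5
= ¬x5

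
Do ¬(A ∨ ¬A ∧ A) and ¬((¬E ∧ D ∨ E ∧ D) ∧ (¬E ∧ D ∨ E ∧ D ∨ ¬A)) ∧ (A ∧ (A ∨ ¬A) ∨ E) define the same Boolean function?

No

E1: ¬(A ∨ ¬A ∧ A)
    = ¬A
E2: ¬((¬E ∧ D ∨ E ∧ D) ∧ (¬E ∧ D ∨ E ∧ D ∨ ¬A)) ∧ (A ∧ (A ∨ ¬A) ∨ E)
    = ¬(¬E ∧ D ∨ E ∧ D) ∧ (A ∧ (A ∨ ¬A) ∨ E)
    = ¬(¬E ∧ D ∨ E ∧ D) ∧ (A ∨ E)
    = ¬D ∧ (A ∨ E)
These differ: at A=0, D=0, E=0, E1 = 1 but E2 = 0.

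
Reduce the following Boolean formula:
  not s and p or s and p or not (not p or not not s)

p

not s and p or s and p or not (not p or not not s)
= p or not (not p or not not s)   — distribution
= p or p and not s   — De Morgan
= p   — absorption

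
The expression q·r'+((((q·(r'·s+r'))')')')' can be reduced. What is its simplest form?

q·r'

q·r'+((((q·(r'·s+r'))')')')'
= q·r'+((((q·r')')')')'   [absorption]
= q·r'+((q·r')')'   [double negation]
= q·r'+q·r'   [double negation]
= q·r'   [idempotence]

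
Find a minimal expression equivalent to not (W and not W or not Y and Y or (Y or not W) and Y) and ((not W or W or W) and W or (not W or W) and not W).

not (W and not W or not Y and Y or (Y or not W) and Y) and ((not W or W or W) and W or (not W or W) and not W)
= not (not Y and Y or (Y or not W) and Y) and ((not W or W or W) and W or (not W or W) and not W)   (complement / identity)
= not (not Y and Y or (Y or not W) and Y) and ((not W or W) and W or (not W or W) and not W)   (idempotence)
= not ((Y or not W) and Y) and ((not W or W) and W or (not W or W) and not W)   (complement / identity)
= not ((Y or not W) and Y) and (not W or W)   (distribution)
= not Y and (not W or W)   (absorption)
= not Y   (complement / identity)

not Y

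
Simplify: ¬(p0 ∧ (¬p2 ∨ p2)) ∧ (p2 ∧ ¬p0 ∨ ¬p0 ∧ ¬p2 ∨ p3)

¬p0

¬(p0 ∧ (¬p2 ∨ p2)) ∧ (p2 ∧ ¬p0 ∨ ¬p0 ∧ ¬p2 ∨ p3)
= ¬p0 ∧ (p2 ∧ ¬p0 ∨ ¬p0 ∧ ¬p2 ∨ p3)
= ¬p0 ∧ (¬p0 ∨ p3)
= ¬p0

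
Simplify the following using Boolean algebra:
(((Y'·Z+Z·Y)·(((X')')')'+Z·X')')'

Z

(((Y'·Z+Z·Y)·(((X')')')'+Z·X')')'
= (((Y'·Z+Z·Y)·(X')'+Z·X')')'   [double negation]
= ((Z·(X')'+Z·X')')'   [distribution]
= ((Z·X+Z·X')')'   [double negation]
= (Z')'   [distribution]
= Z   [double negation]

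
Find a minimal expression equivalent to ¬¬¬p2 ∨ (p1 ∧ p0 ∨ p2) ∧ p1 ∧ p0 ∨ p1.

¬p2 ∨ p1

¬¬¬p2 ∨ (p1 ∧ p0 ∨ p2) ∧ p1 ∧ p0 ∨ p1
= ¬¬¬p2 ∨ p1 ∧ p0 ∨ p1   — absorption
= ¬p2 ∨ p1 ∧ p0 ∨ p1   — double negation
= ¬p2 ∨ p1   — absorption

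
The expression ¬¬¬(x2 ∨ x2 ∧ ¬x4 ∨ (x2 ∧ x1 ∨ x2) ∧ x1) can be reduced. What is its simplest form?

¬x2

¬¬¬(x2 ∨ x2 ∧ ¬x4 ∨ (x2 ∧ x1 ∨ x2) ∧ x1)
= ¬¬¬(x2 ∨ x2 ∧ ¬x4 ∨ x2 ∧ x1)   [absorption]
= ¬¬¬(x2 ∨ x2 ∧ x1)   [absorption]
= ¬¬¬x2   [absorption]
= ¬x2   [double negation]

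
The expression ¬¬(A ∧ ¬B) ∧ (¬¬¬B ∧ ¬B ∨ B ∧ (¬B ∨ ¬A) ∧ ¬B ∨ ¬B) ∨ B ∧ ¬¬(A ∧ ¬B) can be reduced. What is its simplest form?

A ∧ ¬B

¬¬(A ∧ ¬B) ∧ (¬¬¬B ∧ ¬B ∨ B ∧ (¬B ∨ ¬A) ∧ ¬B ∨ ¬B) ∨ B ∧ ¬¬(A ∧ ¬B)
= ¬¬(A ∧ ¬B) ∧ (¬B ∧ ¬B ∨ B ∧ (¬B ∨ ¬A) ∧ ¬B ∨ ¬B) ∨ B ∧ ¬¬(A ∧ ¬B)
= ¬¬(A ∧ ¬B) ∧ (¬B ∧ ¬B ∨ B ∧ ¬B ∨ ¬B) ∨ B ∧ ¬¬(A ∧ ¬B)
= ¬¬(A ∧ ¬B) ∧ (¬B ∨ ¬B) ∨ B ∧ ¬¬(A ∧ ¬B)
= ¬¬(A ∧ ¬B) ∧ ¬B ∨ B ∧ ¬¬(A ∧ ¬B)
= ¬¬(A ∧ ¬B)
= A ∧ ¬B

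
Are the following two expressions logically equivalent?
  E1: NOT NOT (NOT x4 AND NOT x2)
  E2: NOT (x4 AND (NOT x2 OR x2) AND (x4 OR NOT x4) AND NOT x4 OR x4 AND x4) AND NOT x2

E1: NOT NOT (NOT x4 AND NOT x2)
    = NOT x4 AND NOT x2   (double negation)
E2: NOT (x4 AND (NOT x2 OR x2) AND (x4 OR NOT x4) AND NOT x4 OR x4 AND x4) AND NOT x2
    = NOT (x4 AND (x4 OR NOT x4) AND NOT x4 OR x4 AND x4) AND NOT x2   (complement / identity)
    = NOT (x4 AND NOT x4 OR x4 AND x4) AND NOT x2   (complement / identity)
    = NOT x4 AND NOT x2   (distribution)
Both reduce to NOT x4 AND NOT x2, so they are equivalent.

Yes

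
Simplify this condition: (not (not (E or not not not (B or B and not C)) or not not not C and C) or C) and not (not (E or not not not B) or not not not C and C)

(not (not (E or not not not (B or B and not C)) or not not not C and C) or C) and not (not (E or not not not B) or not not not C and C)
= (not (not (E or not not not B) or not not not C and C) or C) and not (not (E or not not not B) or not not not C and C)   [absorption]
= not (not (E or not not not B) or not not not C and C)   [absorption]
= not (not (E or not not not B) or not C and C)   [double negation]
= not not (E or not not not B)   [complement / identity]
= E or not not not B   [double negation]
= E or not B   [double negation]

E or not B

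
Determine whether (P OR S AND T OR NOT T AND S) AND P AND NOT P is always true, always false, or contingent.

(P OR S AND T OR NOT T AND S) AND P AND NOT P
= (P OR S) AND P AND NOT P   — distribution
= P AND NOT P   — absorption
= FALSE   — complement

always false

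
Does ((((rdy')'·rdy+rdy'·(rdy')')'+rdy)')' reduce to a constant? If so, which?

((((rdy')'·rdy+rdy'·(rdy')')'+rdy)')'
= ((((rdy')')'+rdy)')'
= ((rdy')')'+rdy
= rdy'+rdy
= 1

yes, True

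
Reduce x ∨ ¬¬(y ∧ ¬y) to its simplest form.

x ∨ ¬¬(y ∧ ¬y)
= x ∨ y ∧ ¬y
= x

x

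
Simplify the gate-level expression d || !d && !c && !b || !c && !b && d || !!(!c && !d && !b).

d || !c && !b

d || !d && !c && !b || !c && !b && d || !!(!c && !d && !b)
= d || !d && !c && !b || !c && !b && d || !c && !d && !b   (double negation)
= d || !c && !b || !c && !d && !b   (distribution)
= d || (!c || !c && !d) && !b   (distribution)
= d || !c && !b   (absorption)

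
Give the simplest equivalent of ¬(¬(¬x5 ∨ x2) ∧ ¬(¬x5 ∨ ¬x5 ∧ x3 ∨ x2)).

¬(¬(¬x5 ∨ x2) ∧ ¬(¬x5 ∨ ¬x5 ∧ x3 ∨ x2))
= ¬(¬(¬x5 ∨ x2) ∧ ¬(¬x5 ∨ x2))
= ¬¬(¬x5 ∨ x2)
= ¬x5 ∨ x2

¬x5 ∨ x2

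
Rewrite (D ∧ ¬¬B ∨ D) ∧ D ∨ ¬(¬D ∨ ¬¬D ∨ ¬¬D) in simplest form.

(D ∧ ¬¬B ∨ D) ∧ D ∨ ¬(¬D ∨ ¬¬D ∨ ¬¬D)
= (D ∧ ¬¬B ∨ D) ∧ D ∨ ¬(¬D ∨ ¬¬D)   [idempotence]
= (D ∧ B ∨ D) ∧ D ∨ ¬(¬D ∨ ¬¬D)   [double negation]
= D ∧ D ∨ ¬(¬D ∨ ¬¬D)   [absorption]
= D ∧ D ∨ D ∧ ¬D   [De Morgan]
= D   [distribution]

D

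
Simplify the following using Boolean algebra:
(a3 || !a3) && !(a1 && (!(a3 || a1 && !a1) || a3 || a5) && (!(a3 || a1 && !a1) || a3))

!a1

(a3 || !a3) && !(a1 && (!(a3 || a1 && !a1) || a3 || a5) && (!(a3 || a1 && !a1) || a3))
= (a3 || !a3) && !(a1 && (!(a3 || a1 && !a1) || a3))
= (a3 || !a3) && !(a1 && (!a3 || a3))
= (a3 || !a3) && !a1
= !a1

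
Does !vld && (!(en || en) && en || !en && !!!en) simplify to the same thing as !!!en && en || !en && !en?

E1: !vld && (!(en || en) && en || !en && !!!en)
    = !vld && (!(en || en) && en || !en && !en)   — double negation
    = !vld && (!en && en || !en && !en)   — idempotence
    = !vld && !en   — distribution
E2: !!!en && en || !en && !en
    = !en && en || !en && !en   — double negation
    = !en   — distribution
These differ: at en=0, vld=1, E1 = 0 but E2 = 1.

No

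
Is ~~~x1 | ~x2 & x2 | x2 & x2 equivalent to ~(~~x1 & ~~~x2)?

E1: ~~~x1 | ~x2 & x2 | x2 & x2
    = ~x1 | ~x2 & x2 | x2 & x2   [double negation]
    = ~x1 | x2   [distribution]
E2: ~(~~x1 & ~~~x2)
    = ~(~~x1 & ~x2)   [double negation]
    = ~x1 | x2   [De Morgan]
Both reduce to ~x1 | x2, so they are equivalent.

Yes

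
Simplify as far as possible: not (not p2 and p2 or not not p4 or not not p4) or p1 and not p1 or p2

not p4 or p2

not (not p2 and p2 or not not p4 or not not p4) or p1 and not p1 or p2
= not (not p2 and p2 or not not p4 or not not p4) or p2   [complement / identity]
= not (not p2 and p2 or not not p4) or p2   [idempotence]
= not (not p2 and p2 or p4) or p2   [double negation]
= not p4 or p2   [complement / identity]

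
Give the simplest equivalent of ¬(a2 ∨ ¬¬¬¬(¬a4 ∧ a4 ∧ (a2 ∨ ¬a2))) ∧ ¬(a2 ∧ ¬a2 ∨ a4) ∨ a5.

¬a2 ∧ ¬a4 ∨ a5

¬(a2 ∨ ¬¬¬¬(¬a4 ∧ a4 ∧ (a2 ∨ ¬a2))) ∧ ¬(a2 ∧ ¬a2 ∨ a4) ∨ a5
= ¬(a2 ∨ ¬¬(¬a4 ∧ a4 ∧ (a2 ∨ ¬a2))) ∧ ¬(a2 ∧ ¬a2 ∨ a4) ∨ a5
= ¬(a2 ∨ ¬¬(¬a4 ∧ a4 ∧ (a2 ∨ ¬a2))) ∧ ¬a4 ∨ a5
= ¬(a2 ∨ ¬¬(¬a4 ∧ a4)) ∧ ¬a4 ∨ a5
= ¬(a2 ∨ ¬a4 ∧ a4) ∧ ¬a4 ∨ a5
= ¬a2 ∧ ¬a4 ∨ a5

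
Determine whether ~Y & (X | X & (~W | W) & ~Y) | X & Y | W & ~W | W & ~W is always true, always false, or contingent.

contingent

~Y & (X | X & (~W | W) & ~Y) | X & Y | W & ~W | W & ~W
= ~Y & (X | X & ~Y) | X & Y | W & ~W | W & ~W
= ~Y & X | X & Y | W & ~W | W & ~W
= X | W & ~W | W & ~W
= X | W & ~W
= X
This depends on X, so it is not a constant.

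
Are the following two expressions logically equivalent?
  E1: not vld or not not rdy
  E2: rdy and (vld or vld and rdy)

No

E1: not vld or not not rdy
    = not vld or rdy   [double negation]
E2: rdy and (vld or vld and rdy)
    = rdy and vld   [absorption]
These differ: at rdy=0, vld=0, E1 = 1 but E2 = 0.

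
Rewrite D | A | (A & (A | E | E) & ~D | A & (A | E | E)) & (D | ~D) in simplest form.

D | A | (A & (A | E | E) & ~D | A & (A | E | E)) & (D | ~D)
= D | A | A & (A | E | E) & (D | ~D)   [absorption]
= D | A | A & (A | E | E)   [complement / identity]
= D | A | A & (A | E)   [idempotence]
= D | A | A   [absorption]
= D | A   [idempotence]

D | A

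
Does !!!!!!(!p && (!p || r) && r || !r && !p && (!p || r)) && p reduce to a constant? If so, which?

yes, False

!!!!!!(!p && (!p || r) && r || !r && !p && (!p || r)) && p
= !!!!!!(!p && (!p || r)) && p   — distribution
= !!!!(!p && (!p || r)) && p   — double negation
= !!(!p && (!p || r)) && p   — double negation
= !p && (!p || r) && p   — double negation
= !p && p   — absorption
= false   — complement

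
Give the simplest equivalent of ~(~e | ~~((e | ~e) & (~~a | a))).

~(~e | ~~((e | ~e) & (~~a | a)))
= ~(~e | ~~((e | ~e) & (a | a)))   (double negation)
= ~(~e | ~~(a | a))   (complement / identity)
= e & ~(a | a)   (De Morgan)
= e & ~a   (idempotence)

e & ~a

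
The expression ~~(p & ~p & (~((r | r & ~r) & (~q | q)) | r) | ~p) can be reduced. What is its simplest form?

~p

~~(p & ~p & (~((r | r & ~r) & (~q | q)) | r) | ~p)
= ~~(p & ~p & (~(r & (~q | q)) | r) | ~p)   — complement / identity
= ~~(p & ~p & (~r | r) | ~p)   — complement / identity
= ~~(p & ~p | ~p)   — complement / identity
= ~~~p   — complement / identity
= ~p   — double negation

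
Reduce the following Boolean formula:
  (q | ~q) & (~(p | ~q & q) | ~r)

(q | ~q) & (~(p | ~q & q) | ~r)
= ~(p | ~q & q) | ~r   — complement / identity
= ~p | ~r   — complement / identity

~p | ~r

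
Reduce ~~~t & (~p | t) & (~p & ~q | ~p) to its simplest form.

~t & ~p

~~~t & (~p | t) & (~p & ~q | ~p)
= ~~~t & (~p | t) & ~p
= ~~~t & ~p
= ~t & ~p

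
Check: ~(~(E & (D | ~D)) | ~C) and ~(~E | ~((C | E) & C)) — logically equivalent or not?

Yes

E1: ~(~(E & (D | ~D)) | ~C)
    = E & (D | ~D) & C   — De Morgan
    = E & C   — complement / identity
E2: ~(~E | ~((C | E) & C))
    = E & (C | E) & C   — De Morgan
    = E & C   — absorption
Both reduce to E & C, so they are equivalent.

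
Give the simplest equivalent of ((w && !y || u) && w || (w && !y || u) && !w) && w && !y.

((w && !y || u) && w || (w && !y || u) && !w) && w && !y
= (w && !y || u) && w && !y
= w && !y

w && !y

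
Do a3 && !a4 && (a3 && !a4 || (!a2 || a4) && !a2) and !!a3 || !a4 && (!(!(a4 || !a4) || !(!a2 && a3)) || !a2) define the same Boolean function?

No

E1: a3 && !a4 && (a3 && !a4 || (!a2 || a4) && !a2)
    = a3 && !a4 && (a3 && !a4 || !a2)
    = a3 && !a4
E2: !!a3 || !a4 && (!(!(a4 || !a4) || !(!a2 && a3)) || !a2)
    = !!a3 || !a4 && ((a4 || !a4) && !a2 && a3 || !a2)
    = !!a3 || !a4 && (!a2 && a3 || !a2)
    = !!a3 || !a4 && !a2
    = a3 || !a4 && !a2
These differ: at a2=0, a3=1, a4=1, E1 = 0 but E2 = 1.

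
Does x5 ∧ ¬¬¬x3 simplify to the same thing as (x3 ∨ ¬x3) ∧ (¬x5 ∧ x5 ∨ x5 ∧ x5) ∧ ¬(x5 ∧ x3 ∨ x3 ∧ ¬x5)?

E1: x5 ∧ ¬¬¬x3
    = x5 ∧ ¬x3   — double negation
E2: (x3 ∨ ¬x3) ∧ (¬x5 ∧ x5 ∨ x5 ∧ x5) ∧ ¬(x5 ∧ x3 ∨ x3 ∧ ¬x5)
    = (x3 ∨ ¬x3) ∧ (¬x5 ∧ x5 ∨ x5 ∧ x5) ∧ ¬x3   — distribution
    = (x3 ∨ ¬x3) ∧ x5 ∧ ¬x3   — distribution
    = x5 ∧ ¬x3   — complement / identity
Both reduce to x5 ∧ ¬x3, so they are equivalent.

Yes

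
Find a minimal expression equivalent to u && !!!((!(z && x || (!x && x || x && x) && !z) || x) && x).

u && !x

u && !!!((!(z && x || (!x && x || x && x) && !z) || x) && x)
= u && !!!((!(z && x || x && !z) || x) && x)
= u && !!!((!x || x) && x)
= u && !!!x
= u && !x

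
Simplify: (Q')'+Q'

(Q')'+Q'
= Q+Q'   [double negation]
= 1   [complement]

1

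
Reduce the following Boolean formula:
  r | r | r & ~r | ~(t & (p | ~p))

r | ~t

r | r | r & ~r | ~(t & (p | ~p))
= r | r | ~(t & (p | ~p))   [complement / identity]
= r | ~(t & (p | ~p))   [idempotence]
= r | ~t   [complement / identity]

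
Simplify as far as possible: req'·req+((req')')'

req'·req+((req')')'
= ((req')')'   — complement / identity
= req'   — double negation

req'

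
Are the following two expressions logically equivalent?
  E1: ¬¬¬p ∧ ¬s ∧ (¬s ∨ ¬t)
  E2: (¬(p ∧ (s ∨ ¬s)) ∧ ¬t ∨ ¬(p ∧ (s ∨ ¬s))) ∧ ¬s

Yes

E1: ¬¬¬p ∧ ¬s ∧ (¬s ∨ ¬t)
    = ¬p ∧ ¬s ∧ (¬s ∨ ¬t)   (double negation)
    = ¬p ∧ ¬s   (absorption)
E2: (¬(p ∧ (s ∨ ¬s)) ∧ ¬t ∨ ¬(p ∧ (s ∨ ¬s))) ∧ ¬s
    = ¬(p ∧ (s ∨ ¬s)) ∧ ¬s   (absorption)
    = ¬p ∧ ¬s   (complement / identity)
Both reduce to ¬p ∧ ¬s, so they are equivalent.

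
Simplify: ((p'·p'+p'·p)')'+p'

((p'·p'+p'·p)')'+p'
= ((p')')'+p'   (distribution)
= p'+p'   (double negation)
= p'   (idempotence)

p'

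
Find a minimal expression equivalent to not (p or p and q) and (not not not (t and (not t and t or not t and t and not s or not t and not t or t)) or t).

not (p or p and q) and (not not not (t and (not t and t or not t and t and not s or not t and not t or t)) or t)
= not p and (not not not (t and (not t and t or not t and t and not s or not t and not t or t)) or t)   (absorption)
= not p and (not (t and (not t and t or not t and t and not s or not t and not t or t)) or t)   (double negation)
= not p and (not (t and (not t and t or not t and not t or t)) or t)   (absorption)
= not p and (not (t and (not t or t)) or t)   (distribution)
= not p and (not t or t)   (complement / identity)
= not p   (complement / identity)

not p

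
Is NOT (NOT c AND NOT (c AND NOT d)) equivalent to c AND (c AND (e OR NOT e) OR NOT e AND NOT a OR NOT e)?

Yes

E1: NOT (NOT c AND NOT (c AND NOT d))
    = c OR c AND NOT d   — De Morgan
    = c   — absorption
E2: c AND (c AND (e OR NOT e) OR NOT e AND NOT a OR NOT e)
    = c AND (c AND (e OR NOT e) OR NOT e)   — absorption
    = c AND (c OR NOT e)   — complement / identity
    = c   — absorption
Both reduce to c, so they are equivalent.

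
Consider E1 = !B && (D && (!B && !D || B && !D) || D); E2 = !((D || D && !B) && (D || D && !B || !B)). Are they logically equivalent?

E1: !B && (D && (!B && !D || B && !D) || D)
    = !B && (D && !D || D)   [distribution]
    = !B && D   [complement / identity]
E2: !((D || D && !B) && (D || D && !B || !B))
    = !(D || D && !B)   [absorption]
    = !D   [absorption]
These differ: at B=0, D=0, E1 = 0 but E2 = 1.

No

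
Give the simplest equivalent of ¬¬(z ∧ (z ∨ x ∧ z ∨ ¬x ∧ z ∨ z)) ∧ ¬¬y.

z ∧ y

¬¬(z ∧ (z ∨ x ∧ z ∨ ¬x ∧ z ∨ z)) ∧ ¬¬y
= ¬¬(z ∧ (z ∨ z ∨ z)) ∧ ¬¬y   [distribution]
= ¬¬(z ∧ (z ∨ z)) ∧ ¬¬y   [idempotence]
= z ∧ (z ∨ z) ∧ ¬¬y   [double negation]
= z ∧ (z ∨ z) ∧ y   [double negation]
= z ∧ z ∧ y   [idempotence]
= z ∧ y   [idempotence]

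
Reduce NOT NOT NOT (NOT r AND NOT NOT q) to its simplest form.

NOT NOT NOT (NOT r AND NOT NOT q)
= NOT (NOT r AND NOT NOT q)   [double negation]
= r OR NOT q   [De Morgan]

r OR NOT q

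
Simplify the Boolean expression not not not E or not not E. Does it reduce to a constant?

True

not not not E or not not E
= not not not E or E   [double negation]
= not E or E   [double negation]
= True   [complement]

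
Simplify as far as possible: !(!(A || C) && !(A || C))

A || C

!(!(A || C) && !(A || C))
= !!(A || C)   (idempotence)
= A || C   (double negation)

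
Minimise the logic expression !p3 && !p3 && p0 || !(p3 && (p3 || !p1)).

!p3 && !p3 && p0 || !(p3 && (p3 || !p1))
= !p3 && p0 || !(p3 && (p3 || !p1))   [idempotence]
= !p3 && p0 || !p3   [absorption]
= !p3   [absorption]

!p3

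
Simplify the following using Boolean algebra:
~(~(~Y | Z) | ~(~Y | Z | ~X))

~Y | Z

~(~(~Y | Z) | ~(~Y | Z | ~X))
= (~Y | Z) & (~Y | Z | ~X)   (De Morgan)
= ~Y | Z   (absorption)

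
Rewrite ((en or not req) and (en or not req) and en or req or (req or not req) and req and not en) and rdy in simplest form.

(en or req) and rdy

((en or not req) and (en or not req) and en or req or (req or not req) and req and not en) and rdy
= ((en or not req) and en or req or (req or not req) and req and not en) and rdy   — idempotence
= ((en or not req) and en or req or req and not en) and rdy   — complement / identity
= (en or req or req and not en) and rdy   — absorption
= (en or req) and rdy   — absorption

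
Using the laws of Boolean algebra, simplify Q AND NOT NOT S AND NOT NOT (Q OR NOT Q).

Q AND S

Q AND NOT NOT S AND NOT NOT (Q OR NOT Q)
= Q AND NOT NOT S AND (Q OR NOT Q)   — double negation
= Q AND NOT NOT S   — complement / identity
= Q AND S   — double negation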